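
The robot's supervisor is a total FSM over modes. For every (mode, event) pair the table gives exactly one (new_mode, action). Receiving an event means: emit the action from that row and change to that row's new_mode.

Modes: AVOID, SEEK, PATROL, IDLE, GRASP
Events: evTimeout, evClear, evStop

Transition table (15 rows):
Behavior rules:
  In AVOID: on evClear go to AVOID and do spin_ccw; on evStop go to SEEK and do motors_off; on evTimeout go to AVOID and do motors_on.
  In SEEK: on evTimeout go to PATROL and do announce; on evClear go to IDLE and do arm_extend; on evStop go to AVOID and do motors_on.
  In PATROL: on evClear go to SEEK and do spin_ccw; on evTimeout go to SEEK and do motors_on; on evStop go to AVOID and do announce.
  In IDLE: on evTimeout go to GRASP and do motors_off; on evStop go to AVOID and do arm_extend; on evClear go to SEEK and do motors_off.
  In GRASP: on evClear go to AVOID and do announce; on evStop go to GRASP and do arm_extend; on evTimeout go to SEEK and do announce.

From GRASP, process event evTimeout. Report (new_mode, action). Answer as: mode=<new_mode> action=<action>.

current mode = GRASP; filter table to that mode:
  (GRASP, evClear) → (AVOID, announce)
  (GRASP, evStop) → (GRASP, arm_extend)
  (GRASP, evTimeout) → (SEEK, announce)  ← event matches
event = evTimeout selects (SEEK, announce)

mode=SEEK action=announce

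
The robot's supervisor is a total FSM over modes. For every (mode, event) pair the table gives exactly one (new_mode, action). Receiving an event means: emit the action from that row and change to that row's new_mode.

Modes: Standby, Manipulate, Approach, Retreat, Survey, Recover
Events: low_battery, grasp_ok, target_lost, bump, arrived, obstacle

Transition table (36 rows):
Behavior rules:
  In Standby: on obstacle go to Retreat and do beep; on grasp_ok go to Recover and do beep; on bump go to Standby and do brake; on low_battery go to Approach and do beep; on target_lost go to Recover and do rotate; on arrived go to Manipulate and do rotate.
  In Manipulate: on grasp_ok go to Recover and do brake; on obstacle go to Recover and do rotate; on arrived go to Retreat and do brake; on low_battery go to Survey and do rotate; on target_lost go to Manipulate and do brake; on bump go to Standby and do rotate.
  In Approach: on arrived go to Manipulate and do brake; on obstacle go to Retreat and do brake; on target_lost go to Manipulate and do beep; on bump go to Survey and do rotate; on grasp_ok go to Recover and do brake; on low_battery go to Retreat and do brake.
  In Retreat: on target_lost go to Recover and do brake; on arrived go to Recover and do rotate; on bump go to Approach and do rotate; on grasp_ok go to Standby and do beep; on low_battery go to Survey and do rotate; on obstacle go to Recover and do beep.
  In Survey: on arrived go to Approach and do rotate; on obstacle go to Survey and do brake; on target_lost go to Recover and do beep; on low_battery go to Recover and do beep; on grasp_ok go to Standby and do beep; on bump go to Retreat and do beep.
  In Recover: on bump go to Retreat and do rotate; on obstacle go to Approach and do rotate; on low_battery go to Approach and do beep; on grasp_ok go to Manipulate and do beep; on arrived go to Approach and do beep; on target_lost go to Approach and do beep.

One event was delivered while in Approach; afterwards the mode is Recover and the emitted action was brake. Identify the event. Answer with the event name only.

try low_battery: (Approach, low_battery) → (Retreat, brake)
try grasp_ok: (Approach, grasp_ok) → (Recover, brake)  ← matches
try target_lost: (Approach, target_lost) → (Manipulate, beep)
try bump: (Approach, bump) → (Survey, rotate)
try arrived: (Approach, arrived) → (Manipulate, brake)
try obstacle: (Approach, obstacle) → (Retreat, brake)

grasp_ok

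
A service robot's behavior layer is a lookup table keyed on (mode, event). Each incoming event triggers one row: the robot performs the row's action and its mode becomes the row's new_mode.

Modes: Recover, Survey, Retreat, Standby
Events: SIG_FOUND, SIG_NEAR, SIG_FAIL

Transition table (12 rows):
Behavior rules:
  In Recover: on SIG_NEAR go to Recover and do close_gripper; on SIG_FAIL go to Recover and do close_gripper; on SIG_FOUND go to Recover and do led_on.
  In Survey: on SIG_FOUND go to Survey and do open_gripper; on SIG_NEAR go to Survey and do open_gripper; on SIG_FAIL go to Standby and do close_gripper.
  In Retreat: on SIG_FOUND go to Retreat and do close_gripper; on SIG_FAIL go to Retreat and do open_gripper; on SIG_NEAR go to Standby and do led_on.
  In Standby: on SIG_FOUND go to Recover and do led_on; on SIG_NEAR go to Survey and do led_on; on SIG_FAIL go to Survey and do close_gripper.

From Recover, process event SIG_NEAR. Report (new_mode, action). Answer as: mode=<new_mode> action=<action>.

current mode = Recover; filter table to that mode:
  (Recover, SIG_NEAR) → (Recover, close_gripper)  ← event matches
  (Recover, SIG_FAIL) → (Recover, close_gripper)
  (Recover, SIG_FOUND) → (Recover, led_on)
event = SIG_NEAR selects (Recover, close_gripper)

mode=Recover action=close_gripper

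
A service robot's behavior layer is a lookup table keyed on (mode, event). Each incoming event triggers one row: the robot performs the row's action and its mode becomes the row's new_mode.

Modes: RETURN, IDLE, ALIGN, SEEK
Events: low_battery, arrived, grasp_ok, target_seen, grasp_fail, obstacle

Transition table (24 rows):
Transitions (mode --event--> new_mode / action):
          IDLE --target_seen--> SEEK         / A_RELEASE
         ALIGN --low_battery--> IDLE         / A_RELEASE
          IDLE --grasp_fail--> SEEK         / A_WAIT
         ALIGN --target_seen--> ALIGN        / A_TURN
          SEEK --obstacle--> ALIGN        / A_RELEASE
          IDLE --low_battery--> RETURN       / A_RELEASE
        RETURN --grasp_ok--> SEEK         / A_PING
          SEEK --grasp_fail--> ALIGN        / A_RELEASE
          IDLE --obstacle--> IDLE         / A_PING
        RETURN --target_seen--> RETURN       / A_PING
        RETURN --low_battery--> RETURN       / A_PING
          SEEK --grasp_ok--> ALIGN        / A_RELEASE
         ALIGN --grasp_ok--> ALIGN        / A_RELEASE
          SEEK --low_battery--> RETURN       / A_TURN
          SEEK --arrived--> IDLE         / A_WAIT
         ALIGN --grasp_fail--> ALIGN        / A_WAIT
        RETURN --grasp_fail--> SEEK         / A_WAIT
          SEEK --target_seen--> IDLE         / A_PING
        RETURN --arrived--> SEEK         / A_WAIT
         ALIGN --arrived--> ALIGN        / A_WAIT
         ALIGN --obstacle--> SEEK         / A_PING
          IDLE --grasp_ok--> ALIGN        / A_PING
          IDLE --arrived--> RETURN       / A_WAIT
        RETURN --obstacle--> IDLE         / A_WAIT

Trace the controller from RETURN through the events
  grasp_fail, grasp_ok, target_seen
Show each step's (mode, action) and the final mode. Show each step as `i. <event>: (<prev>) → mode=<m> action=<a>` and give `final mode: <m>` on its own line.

1. grasp_fail: (RETURN) → mode=SEEK action=A_WAIT
2. grasp_ok: (SEEK) → mode=ALIGN action=A_RELEASE
3. target_seen: (ALIGN) → mode=ALIGN action=A_TURN

final mode: ALIGN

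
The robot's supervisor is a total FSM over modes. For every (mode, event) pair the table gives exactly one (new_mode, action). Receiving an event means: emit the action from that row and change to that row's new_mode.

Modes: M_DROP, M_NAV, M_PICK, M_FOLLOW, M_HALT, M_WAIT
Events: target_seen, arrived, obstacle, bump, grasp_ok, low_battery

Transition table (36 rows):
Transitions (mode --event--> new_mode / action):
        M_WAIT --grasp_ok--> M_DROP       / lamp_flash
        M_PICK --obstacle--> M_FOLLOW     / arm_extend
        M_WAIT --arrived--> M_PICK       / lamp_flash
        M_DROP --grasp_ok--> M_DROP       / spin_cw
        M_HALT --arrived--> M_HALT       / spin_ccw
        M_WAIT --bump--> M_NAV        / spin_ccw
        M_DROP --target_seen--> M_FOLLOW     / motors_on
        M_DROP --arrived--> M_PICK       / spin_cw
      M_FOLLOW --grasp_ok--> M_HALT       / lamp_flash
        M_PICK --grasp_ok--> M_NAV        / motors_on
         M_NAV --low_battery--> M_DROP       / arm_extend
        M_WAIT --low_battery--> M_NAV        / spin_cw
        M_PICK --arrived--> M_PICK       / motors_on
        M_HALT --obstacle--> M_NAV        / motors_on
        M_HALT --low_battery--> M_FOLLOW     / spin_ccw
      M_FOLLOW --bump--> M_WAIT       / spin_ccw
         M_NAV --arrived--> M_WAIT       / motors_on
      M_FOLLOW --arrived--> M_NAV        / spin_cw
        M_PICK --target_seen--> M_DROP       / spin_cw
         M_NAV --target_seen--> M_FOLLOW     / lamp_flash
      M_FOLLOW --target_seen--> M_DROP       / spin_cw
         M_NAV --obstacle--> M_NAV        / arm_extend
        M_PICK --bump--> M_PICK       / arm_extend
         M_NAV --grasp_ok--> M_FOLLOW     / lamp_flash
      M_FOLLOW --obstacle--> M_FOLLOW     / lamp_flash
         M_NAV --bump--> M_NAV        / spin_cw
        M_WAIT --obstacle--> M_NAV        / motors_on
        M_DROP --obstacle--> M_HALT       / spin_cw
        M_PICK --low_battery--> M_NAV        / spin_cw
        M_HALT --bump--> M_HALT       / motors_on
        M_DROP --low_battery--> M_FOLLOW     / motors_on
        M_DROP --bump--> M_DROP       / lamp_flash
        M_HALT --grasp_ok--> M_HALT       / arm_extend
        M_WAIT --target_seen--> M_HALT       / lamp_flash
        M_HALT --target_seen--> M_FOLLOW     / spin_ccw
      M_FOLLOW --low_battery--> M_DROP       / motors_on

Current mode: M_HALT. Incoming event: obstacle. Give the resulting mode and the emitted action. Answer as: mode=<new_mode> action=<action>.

current mode = M_HALT; filter table to that mode:
  (M_HALT, arrived) → (M_HALT, spin_ccw)
  (M_HALT, obstacle) → (M_NAV, motors_on)  ← event matches
  (M_HALT, low_battery) → (M_FOLLOW, spin_ccw)
  (M_HALT, bump) → (M_HALT, motors_on)
  (M_HALT, grasp_ok) → (M_HALT, arm_extend)
  (M_HALT, target_seen) → (M_FOLLOW, spin_ccw)
event = obstacle selects (M_NAV, motors_on)

mode=M_NAV action=motors_on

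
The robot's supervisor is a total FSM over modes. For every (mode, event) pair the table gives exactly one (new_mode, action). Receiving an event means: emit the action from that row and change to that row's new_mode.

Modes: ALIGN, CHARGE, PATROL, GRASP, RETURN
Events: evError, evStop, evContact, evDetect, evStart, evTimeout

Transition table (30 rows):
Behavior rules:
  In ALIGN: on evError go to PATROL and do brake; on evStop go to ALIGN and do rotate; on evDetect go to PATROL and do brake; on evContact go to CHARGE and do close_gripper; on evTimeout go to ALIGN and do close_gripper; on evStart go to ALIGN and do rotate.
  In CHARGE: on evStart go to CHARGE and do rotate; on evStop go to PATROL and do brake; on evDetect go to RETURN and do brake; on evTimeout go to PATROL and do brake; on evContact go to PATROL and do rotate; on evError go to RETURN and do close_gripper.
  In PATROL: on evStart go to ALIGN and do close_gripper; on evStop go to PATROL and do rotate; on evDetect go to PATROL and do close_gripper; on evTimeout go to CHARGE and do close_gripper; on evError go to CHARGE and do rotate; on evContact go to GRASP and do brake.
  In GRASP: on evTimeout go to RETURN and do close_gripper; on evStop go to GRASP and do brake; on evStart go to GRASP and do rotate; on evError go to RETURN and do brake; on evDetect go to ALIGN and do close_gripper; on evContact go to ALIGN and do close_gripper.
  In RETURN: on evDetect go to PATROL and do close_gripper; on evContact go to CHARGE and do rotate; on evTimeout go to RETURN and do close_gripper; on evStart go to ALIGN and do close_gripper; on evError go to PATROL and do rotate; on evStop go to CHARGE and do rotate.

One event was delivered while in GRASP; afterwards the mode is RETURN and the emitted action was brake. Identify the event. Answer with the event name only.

try evError: (GRASP, evError) → (RETURN, brake)  ← matches
try evStop: (GRASP, evStop) → (GRASP, brake)
try evContact: (GRASP, evContact) → (ALIGN, close_gripper)
try evDetect: (GRASP, evDetect) → (ALIGN, close_gripper)
try evStart: (GRASP, evStart) → (GRASP, rotate)
try evTimeout: (GRASP, evTimeout) → (RETURN, close_gripper)

evError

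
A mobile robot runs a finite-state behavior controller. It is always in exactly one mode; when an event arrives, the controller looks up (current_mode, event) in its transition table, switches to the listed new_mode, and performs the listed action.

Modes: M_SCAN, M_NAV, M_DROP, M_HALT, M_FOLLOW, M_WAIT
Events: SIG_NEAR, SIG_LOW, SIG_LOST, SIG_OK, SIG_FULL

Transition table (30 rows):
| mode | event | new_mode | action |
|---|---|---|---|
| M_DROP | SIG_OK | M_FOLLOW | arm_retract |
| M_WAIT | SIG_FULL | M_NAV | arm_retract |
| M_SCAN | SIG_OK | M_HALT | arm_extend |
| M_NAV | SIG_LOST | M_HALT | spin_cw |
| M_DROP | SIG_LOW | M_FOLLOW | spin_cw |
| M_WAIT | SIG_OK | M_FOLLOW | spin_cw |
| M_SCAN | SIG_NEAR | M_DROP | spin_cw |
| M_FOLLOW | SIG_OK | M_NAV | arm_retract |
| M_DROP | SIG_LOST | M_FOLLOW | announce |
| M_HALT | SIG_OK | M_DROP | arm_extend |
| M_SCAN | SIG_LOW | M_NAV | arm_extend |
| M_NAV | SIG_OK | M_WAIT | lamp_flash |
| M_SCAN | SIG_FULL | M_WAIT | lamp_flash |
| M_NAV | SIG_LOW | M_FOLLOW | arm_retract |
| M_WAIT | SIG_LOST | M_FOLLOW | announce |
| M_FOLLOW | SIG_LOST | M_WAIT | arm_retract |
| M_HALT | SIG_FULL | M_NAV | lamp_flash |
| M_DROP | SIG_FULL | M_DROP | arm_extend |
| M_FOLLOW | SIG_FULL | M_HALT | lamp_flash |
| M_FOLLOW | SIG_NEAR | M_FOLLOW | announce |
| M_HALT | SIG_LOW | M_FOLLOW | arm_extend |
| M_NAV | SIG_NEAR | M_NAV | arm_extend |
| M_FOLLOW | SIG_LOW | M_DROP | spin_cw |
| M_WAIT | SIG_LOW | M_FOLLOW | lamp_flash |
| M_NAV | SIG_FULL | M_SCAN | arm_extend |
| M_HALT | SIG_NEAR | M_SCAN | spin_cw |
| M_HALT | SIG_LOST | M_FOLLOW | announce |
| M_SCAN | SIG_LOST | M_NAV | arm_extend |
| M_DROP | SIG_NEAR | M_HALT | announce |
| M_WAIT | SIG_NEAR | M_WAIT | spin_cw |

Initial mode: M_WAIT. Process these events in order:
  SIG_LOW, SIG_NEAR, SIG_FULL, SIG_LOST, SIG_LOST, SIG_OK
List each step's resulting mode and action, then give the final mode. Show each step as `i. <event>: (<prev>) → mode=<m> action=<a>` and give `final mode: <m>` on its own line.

1. SIG_LOW: (M_WAIT) → mode=M_FOLLOW action=lamp_flash
2. SIG_NEAR: (M_FOLLOW) → mode=M_FOLLOW action=announce
3. SIG_FULL: (M_FOLLOW) → mode=M_HALT action=lamp_flash
4. SIG_LOST: (M_HALT) → mode=M_FOLLOW action=announce
5. SIG_LOST: (M_FOLLOW) → mode=M_WAIT action=arm_retract
6. SIG_OK: (M_WAIT) → mode=M_FOLLOW action=spin_cw

final mode: M_FOLLOW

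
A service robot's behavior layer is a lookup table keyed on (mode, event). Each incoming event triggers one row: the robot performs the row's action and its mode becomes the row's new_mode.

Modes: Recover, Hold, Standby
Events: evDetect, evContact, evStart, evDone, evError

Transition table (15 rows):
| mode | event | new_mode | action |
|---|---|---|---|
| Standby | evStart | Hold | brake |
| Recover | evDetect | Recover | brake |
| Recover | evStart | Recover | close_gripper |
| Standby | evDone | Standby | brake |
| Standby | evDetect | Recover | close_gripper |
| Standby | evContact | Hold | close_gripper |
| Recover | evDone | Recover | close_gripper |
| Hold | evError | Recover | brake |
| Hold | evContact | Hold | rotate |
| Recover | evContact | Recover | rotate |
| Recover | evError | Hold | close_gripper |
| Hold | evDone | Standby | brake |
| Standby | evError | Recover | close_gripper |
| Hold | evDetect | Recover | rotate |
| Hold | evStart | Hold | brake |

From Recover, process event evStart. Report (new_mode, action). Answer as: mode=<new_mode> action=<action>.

current mode = Recover; filter table to that mode:
  (Recover, evDetect) → (Recover, brake)
  (Recover, evStart) → (Recover, close_gripper)  ← event matches
  (Recover, evDone) → (Recover, close_gripper)
  (Recover, evContact) → (Recover, rotate)
  (Recover, evError) → (Hold, close_gripper)
event = evStart selects (Recover, close_gripper)

mode=Recover action=close_gripper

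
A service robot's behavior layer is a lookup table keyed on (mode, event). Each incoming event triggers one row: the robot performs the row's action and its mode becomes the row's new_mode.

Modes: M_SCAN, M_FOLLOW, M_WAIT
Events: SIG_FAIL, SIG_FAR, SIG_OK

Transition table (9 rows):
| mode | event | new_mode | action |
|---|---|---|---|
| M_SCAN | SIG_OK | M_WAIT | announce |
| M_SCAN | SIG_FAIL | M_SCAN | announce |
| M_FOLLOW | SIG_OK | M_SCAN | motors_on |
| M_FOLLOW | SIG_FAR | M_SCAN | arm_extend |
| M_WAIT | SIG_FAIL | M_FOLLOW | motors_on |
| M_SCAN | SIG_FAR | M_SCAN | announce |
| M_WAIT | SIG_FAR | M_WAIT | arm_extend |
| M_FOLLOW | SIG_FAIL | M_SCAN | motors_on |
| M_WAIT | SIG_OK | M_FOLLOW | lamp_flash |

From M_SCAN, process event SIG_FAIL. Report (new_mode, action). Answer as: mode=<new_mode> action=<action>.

mode=M_SCAN action=announce

current mode = M_SCAN; filter table to that mode:
  (M_SCAN, SIG_OK) → (M_WAIT, announce)
  (M_SCAN, SIG_FAIL) → (M_SCAN, announce)  ← event matches
  (M_SCAN, SIG_FAR) → (M_SCAN, announce)
event = SIG_FAIL selects (M_SCAN, announce)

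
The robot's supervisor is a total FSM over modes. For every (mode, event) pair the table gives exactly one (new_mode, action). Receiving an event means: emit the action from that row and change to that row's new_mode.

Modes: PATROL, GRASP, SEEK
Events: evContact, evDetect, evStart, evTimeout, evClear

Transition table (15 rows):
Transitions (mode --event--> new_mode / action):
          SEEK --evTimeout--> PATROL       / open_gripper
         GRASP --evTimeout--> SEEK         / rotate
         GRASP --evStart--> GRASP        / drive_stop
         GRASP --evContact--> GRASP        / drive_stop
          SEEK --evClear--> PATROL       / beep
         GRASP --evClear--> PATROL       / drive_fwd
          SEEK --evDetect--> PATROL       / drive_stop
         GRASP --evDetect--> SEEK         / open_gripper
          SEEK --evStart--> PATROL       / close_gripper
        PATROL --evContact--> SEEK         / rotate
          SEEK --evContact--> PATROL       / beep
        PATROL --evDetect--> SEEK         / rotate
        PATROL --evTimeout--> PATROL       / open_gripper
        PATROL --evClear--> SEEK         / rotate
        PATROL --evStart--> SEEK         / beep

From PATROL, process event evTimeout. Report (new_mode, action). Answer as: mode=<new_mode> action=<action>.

mode=PATROL action=open_gripper

current mode = PATROL; filter table to that mode:
  (PATROL, evContact) → (SEEK, rotate)
  (PATROL, evDetect) → (SEEK, rotate)
  (PATROL, evTimeout) → (PATROL, open_gripper)  ← event matches
  (PATROL, evClear) → (SEEK, rotate)
  (PATROL, evStart) → (SEEK, beep)
event = evTimeout selects (PATROL, open_gripper)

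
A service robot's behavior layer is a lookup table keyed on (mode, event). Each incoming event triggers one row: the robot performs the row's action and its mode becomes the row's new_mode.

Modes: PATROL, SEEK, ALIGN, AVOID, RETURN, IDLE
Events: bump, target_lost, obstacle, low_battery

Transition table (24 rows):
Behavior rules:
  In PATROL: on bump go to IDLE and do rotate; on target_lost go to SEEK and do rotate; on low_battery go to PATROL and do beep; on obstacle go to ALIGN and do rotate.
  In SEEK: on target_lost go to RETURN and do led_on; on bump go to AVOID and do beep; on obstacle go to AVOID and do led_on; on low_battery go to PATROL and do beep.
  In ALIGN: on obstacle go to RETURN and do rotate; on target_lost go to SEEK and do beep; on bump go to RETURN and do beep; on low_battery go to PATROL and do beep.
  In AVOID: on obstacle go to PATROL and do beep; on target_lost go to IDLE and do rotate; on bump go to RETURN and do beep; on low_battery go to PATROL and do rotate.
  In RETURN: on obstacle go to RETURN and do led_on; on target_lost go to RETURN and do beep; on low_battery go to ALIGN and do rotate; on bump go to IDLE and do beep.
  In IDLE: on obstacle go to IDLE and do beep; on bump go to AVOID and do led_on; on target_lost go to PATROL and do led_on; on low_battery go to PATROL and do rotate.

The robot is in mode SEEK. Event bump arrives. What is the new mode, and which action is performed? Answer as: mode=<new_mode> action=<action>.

mode=AVOID action=beep

current mode = SEEK; filter table to that mode:
  (SEEK, target_lost) → (RETURN, led_on)
  (SEEK, bump) → (AVOID, beep)  ← event matches
  (SEEK, obstacle) → (AVOID, led_on)
  (SEEK, low_battery) → (PATROL, beep)
event = bump selects (AVOID, beep)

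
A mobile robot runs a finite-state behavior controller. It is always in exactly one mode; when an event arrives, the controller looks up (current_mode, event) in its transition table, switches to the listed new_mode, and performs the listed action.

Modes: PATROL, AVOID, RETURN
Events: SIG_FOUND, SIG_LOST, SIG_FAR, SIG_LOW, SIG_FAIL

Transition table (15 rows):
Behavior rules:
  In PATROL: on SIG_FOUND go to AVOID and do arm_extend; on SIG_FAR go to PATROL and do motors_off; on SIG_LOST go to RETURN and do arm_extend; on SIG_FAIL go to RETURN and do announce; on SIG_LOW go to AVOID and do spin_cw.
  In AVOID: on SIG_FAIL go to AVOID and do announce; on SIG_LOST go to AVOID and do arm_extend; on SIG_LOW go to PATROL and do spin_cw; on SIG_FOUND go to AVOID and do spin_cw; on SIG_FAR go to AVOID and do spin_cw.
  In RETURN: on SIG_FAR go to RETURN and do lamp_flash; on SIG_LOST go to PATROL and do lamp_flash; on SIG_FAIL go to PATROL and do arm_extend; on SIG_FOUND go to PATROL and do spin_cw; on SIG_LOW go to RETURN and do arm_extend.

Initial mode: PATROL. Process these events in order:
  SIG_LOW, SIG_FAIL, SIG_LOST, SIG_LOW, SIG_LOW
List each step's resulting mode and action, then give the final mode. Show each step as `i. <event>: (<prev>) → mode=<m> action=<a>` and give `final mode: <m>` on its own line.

1. SIG_LOW: (PATROL) → mode=AVOID action=spin_cw
2. SIG_FAIL: (AVOID) → mode=AVOID action=announce
3. SIG_LOST: (AVOID) → mode=AVOID action=arm_extend
4. SIG_LOW: (AVOID) → mode=PATROL action=spin_cw
5. SIG_LOW: (PATROL) → mode=AVOID action=spin_cw

final mode: AVOID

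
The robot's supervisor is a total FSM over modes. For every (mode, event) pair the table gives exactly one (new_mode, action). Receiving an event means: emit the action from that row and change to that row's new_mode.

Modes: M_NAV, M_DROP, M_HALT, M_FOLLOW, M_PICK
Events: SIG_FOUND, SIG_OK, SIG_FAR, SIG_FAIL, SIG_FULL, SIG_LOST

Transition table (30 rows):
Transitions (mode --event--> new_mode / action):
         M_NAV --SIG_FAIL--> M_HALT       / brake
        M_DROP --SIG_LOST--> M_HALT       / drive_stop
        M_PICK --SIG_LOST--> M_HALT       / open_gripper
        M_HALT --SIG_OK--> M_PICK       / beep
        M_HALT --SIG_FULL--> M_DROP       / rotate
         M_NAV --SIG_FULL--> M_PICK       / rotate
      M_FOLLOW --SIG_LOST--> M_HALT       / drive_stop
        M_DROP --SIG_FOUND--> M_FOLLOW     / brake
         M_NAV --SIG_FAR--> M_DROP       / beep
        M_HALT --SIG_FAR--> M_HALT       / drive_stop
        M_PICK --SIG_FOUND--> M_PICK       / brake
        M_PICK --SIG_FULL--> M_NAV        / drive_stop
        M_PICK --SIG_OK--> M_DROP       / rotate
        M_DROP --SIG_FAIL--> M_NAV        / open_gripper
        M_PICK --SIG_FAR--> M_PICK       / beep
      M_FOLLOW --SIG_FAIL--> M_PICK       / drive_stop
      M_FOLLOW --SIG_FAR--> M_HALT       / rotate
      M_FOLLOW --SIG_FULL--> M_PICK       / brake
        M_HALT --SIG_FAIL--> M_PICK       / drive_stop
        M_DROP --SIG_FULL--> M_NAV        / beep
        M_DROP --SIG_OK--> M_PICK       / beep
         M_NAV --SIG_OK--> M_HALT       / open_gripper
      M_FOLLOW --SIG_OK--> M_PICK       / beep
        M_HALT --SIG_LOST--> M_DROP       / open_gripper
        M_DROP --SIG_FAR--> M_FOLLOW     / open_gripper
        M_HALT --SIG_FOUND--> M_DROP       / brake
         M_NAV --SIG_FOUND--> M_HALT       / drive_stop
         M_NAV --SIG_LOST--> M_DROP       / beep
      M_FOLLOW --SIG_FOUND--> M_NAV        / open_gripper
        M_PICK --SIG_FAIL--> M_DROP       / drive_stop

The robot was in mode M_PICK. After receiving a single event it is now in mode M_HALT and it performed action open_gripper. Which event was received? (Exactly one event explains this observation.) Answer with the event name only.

try SIG_FOUND: (M_PICK, SIG_FOUND) → (M_PICK, brake)
try SIG_OK: (M_PICK, SIG_OK) → (M_DROP, rotate)
try SIG_FAR: (M_PICK, SIG_FAR) → (M_PICK, beep)
try SIG_FAIL: (M_PICK, SIG_FAIL) → (M_DROP, drive_stop)
try SIG_FULL: (M_PICK, SIG_FULL) → (M_NAV, drive_stop)
try SIG_LOST: (M_PICK, SIG_LOST) → (M_HALT, open_gripper)  ← matches

SIG_LOST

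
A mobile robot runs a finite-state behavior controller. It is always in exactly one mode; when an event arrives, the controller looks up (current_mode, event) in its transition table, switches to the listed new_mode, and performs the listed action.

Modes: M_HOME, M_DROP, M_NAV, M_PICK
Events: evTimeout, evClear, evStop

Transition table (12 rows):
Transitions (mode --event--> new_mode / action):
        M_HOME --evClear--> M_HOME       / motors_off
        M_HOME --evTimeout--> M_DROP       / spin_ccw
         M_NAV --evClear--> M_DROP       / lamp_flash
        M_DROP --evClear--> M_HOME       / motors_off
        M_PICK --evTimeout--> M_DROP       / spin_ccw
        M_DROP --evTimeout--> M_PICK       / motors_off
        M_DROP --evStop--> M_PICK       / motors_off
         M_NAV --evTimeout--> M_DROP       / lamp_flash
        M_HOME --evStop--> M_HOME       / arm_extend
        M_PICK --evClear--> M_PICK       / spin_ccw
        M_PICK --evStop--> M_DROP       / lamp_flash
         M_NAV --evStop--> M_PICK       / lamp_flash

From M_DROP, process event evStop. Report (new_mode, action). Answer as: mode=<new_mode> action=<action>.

current mode = M_DROP; filter table to that mode:
  (M_DROP, evClear) → (M_HOME, motors_off)
  (M_DROP, evTimeout) → (M_PICK, motors_off)
  (M_DROP, evStop) → (M_PICK, motors_off)  ← event matches
event = evStop selects (M_PICK, motors_off)

mode=M_PICK action=motors_off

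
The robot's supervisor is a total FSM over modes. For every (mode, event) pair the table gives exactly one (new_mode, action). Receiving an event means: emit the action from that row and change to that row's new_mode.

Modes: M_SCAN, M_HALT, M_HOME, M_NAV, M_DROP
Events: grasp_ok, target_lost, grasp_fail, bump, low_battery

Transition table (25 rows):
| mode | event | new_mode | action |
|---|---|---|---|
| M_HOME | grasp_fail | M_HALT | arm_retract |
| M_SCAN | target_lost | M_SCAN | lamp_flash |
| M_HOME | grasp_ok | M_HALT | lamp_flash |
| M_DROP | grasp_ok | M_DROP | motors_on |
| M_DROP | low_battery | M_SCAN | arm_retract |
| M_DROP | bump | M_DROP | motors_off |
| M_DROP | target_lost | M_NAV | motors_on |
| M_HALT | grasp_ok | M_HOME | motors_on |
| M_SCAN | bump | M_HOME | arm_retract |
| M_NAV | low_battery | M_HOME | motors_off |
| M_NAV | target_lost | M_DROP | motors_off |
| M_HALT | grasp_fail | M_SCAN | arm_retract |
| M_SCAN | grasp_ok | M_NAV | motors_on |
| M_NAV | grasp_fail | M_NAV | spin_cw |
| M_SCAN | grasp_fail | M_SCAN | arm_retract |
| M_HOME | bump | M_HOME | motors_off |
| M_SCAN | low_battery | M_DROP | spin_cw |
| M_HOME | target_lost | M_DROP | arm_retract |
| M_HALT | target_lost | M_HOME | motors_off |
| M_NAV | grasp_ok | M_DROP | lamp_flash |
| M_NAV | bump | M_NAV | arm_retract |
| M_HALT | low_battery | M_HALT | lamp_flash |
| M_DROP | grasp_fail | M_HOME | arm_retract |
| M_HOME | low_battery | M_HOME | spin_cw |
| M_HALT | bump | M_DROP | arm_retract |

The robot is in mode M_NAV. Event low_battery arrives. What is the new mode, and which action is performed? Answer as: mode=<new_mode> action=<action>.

mode=M_HOME action=motors_off

current mode = M_NAV; filter table to that mode:
  (M_NAV, low_battery) → (M_HOME, motors_off)  ← event matches
  (M_NAV, target_lost) → (M_DROP, motors_off)
  (M_NAV, grasp_fail) → (M_NAV, spin_cw)
  (M_NAV, grasp_ok) → (M_DROP, lamp_flash)
  (M_NAV, bump) → (M_NAV, arm_retract)
event = low_battery selects (M_HOME, motors_off)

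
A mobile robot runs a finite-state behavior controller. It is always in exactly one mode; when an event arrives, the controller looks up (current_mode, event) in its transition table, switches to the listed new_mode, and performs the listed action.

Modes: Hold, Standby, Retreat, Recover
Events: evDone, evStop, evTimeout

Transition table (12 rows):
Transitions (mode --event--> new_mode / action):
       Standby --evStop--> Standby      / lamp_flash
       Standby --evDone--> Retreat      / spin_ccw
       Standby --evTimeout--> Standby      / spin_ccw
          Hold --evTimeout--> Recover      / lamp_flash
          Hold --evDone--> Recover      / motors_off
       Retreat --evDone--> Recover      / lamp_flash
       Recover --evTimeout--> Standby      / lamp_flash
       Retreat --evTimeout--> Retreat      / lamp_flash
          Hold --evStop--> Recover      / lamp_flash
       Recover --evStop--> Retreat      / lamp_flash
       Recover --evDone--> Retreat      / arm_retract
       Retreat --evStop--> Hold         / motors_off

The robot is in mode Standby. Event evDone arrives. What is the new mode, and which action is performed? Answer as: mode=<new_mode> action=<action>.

current mode = Standby; filter table to that mode:
  (Standby, evStop) → (Standby, lamp_flash)
  (Standby, evDone) → (Retreat, spin_ccw)  ← event matches
  (Standby, evTimeout) → (Standby, spin_ccw)
event = evDone selects (Retreat, spin_ccw)

mode=Retreat action=spin_ccw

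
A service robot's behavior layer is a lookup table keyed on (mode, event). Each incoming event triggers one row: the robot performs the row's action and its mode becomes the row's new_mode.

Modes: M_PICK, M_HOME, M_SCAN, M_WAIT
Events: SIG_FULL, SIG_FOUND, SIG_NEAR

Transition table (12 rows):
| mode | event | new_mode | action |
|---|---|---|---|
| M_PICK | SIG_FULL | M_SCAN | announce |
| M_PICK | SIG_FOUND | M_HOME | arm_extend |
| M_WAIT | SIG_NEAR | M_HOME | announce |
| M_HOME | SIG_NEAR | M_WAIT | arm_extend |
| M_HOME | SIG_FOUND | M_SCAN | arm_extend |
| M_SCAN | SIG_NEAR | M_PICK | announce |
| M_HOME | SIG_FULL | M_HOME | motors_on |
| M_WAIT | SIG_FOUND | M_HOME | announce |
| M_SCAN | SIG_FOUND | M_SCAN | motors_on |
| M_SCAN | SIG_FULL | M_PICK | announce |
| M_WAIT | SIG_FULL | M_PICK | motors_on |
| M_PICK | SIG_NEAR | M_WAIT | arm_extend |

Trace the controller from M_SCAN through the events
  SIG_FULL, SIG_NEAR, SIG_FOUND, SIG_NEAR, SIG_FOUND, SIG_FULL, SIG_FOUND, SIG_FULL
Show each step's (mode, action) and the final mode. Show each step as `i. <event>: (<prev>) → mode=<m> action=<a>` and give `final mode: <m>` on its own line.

1. SIG_FULL: (M_SCAN) → mode=M_PICK action=announce
2. SIG_NEAR: (M_PICK) → mode=M_WAIT action=arm_extend
3. SIG_FOUND: (M_WAIT) → mode=M_HOME action=announce
4. SIG_NEAR: (M_HOME) → mode=M_WAIT action=arm_extend
5. SIG_FOUND: (M_WAIT) → mode=M_HOME action=announce
6. SIG_FULL: (M_HOME) → mode=M_HOME action=motors_on
7. SIG_FOUND: (M_HOME) → mode=M_SCAN action=arm_extend
8. SIG_FULL: (M_SCAN) → mode=M_PICK action=announce

final mode: M_PICK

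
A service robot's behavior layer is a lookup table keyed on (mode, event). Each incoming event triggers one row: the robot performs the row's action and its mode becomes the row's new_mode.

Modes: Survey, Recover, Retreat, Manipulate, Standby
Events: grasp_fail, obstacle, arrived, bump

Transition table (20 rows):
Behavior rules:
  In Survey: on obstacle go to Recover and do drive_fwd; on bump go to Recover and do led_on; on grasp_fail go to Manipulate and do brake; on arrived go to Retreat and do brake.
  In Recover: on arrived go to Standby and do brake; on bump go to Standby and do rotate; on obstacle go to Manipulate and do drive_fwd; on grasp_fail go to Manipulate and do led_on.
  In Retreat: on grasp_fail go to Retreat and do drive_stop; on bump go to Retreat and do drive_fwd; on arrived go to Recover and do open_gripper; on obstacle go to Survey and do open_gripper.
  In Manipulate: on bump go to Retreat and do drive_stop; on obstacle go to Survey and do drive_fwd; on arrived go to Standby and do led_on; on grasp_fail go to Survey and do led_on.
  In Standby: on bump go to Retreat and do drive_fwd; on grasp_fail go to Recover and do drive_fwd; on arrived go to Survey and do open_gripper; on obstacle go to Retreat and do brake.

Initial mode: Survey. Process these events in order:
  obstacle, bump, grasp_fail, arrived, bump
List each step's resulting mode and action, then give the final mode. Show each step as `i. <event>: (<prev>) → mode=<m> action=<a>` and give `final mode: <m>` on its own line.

final mode: Retreat

1. obstacle: (Survey) → mode=Recover action=drive_fwd
2. bump: (Recover) → mode=Standby action=rotate
3. grasp_fail: (Standby) → mode=Recover action=drive_fwd
4. arrived: (Recover) → mode=Standby action=brake
5. bump: (Standby) → mode=Retreat action=drive_fwd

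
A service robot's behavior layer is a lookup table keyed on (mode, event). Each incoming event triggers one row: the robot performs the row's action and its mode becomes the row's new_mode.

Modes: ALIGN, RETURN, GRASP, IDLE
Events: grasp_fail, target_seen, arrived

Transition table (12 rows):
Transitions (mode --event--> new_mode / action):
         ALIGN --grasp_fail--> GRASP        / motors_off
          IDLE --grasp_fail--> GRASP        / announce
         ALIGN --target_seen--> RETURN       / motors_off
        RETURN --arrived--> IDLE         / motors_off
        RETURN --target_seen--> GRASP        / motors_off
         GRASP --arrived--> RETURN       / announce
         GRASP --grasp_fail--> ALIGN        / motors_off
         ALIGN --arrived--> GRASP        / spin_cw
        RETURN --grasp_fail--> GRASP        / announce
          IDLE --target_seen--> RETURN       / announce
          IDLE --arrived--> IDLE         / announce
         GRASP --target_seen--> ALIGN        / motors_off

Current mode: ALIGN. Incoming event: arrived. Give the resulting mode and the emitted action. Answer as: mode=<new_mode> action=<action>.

mode=GRASP action=spin_cw

current mode = ALIGN; filter table to that mode:
  (ALIGN, grasp_fail) → (GRASP, motors_off)
  (ALIGN, target_seen) → (RETURN, motors_off)
  (ALIGN, arrived) → (GRASP, spin_cw)  ← event matches
event = arrived selects (GRASP, spin_cw)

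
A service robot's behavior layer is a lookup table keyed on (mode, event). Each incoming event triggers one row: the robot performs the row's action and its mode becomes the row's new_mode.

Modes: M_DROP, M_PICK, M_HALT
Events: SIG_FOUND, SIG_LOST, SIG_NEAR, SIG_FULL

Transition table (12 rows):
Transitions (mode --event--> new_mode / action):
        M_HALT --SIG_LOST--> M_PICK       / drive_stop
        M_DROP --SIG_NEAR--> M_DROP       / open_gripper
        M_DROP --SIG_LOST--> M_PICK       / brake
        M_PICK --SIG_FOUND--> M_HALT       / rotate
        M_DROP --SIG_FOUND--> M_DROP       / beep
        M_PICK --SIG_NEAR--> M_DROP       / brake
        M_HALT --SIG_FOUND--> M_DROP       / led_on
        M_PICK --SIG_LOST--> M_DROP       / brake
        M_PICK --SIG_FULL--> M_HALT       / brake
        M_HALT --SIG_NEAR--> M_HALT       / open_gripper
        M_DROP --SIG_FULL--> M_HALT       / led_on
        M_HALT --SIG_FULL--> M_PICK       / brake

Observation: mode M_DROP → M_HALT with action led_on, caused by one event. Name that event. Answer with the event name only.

SIG_FULL

try SIG_FOUND: (M_DROP, SIG_FOUND) → (M_DROP, beep)
try SIG_LOST: (M_DROP, SIG_LOST) → (M_PICK, brake)
try SIG_NEAR: (M_DROP, SIG_NEAR) → (M_DROP, open_gripper)
try SIG_FULL: (M_DROP, SIG_FULL) → (M_HALT, led_on)  ← matches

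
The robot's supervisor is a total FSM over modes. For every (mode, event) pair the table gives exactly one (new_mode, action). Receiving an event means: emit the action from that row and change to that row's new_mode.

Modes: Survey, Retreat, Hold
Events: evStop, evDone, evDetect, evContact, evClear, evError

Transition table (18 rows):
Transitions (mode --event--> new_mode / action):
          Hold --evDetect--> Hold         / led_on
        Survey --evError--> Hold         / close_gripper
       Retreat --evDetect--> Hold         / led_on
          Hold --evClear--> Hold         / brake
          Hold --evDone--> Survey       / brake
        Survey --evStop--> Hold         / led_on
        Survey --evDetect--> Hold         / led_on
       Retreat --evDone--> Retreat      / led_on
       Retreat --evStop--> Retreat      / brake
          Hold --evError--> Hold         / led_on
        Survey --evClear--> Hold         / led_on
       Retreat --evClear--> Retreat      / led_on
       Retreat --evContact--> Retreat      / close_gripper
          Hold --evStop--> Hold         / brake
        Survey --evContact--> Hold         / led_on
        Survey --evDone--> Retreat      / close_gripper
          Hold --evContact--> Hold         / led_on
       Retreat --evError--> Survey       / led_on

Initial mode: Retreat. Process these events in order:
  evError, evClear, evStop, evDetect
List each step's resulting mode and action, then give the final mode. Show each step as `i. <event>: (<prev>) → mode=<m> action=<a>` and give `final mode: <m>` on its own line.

final mode: Hold

1. evError: (Retreat) → mode=Survey action=led_on
2. evClear: (Survey) → mode=Hold action=led_on
3. evStop: (Hold) → mode=Hold action=brake
4. evDetect: (Hold) → mode=Hold action=led_on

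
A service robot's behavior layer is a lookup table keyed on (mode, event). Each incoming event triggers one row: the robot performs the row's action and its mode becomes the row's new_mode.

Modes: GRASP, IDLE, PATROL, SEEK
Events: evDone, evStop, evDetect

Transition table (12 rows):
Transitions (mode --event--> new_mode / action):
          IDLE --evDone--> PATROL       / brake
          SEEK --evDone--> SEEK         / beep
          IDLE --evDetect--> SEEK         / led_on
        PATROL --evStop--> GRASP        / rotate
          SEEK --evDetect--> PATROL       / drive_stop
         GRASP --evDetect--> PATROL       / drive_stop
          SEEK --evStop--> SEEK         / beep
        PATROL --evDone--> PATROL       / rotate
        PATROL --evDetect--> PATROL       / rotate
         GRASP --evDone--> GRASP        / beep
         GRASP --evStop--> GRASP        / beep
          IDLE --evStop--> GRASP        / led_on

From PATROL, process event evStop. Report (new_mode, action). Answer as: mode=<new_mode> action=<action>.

current mode = PATROL; filter table to that mode:
  (PATROL, evStop) → (GRASP, rotate)  ← event matches
  (PATROL, evDone) → (PATROL, rotate)
  (PATROL, evDetect) → (PATROL, rotate)
event = evStop selects (GRASP, rotate)

mode=GRASP action=rotate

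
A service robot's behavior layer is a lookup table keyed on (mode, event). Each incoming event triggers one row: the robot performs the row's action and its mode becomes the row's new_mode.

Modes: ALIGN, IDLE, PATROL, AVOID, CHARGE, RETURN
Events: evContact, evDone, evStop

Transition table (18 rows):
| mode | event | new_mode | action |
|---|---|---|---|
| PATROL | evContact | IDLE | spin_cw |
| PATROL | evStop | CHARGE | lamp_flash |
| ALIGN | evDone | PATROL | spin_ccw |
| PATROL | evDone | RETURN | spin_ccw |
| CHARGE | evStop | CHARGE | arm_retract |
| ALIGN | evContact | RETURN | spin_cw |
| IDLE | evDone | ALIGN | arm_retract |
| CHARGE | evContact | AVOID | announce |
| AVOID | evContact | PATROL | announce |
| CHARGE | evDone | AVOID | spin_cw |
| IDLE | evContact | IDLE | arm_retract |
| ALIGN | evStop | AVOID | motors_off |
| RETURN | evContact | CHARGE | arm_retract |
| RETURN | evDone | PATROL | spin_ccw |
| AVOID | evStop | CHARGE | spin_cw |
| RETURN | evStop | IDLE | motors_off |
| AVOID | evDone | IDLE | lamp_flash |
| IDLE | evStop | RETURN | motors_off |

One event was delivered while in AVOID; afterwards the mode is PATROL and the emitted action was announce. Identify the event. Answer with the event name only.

evContact

try evContact: (AVOID, evContact) → (PATROL, announce)  ← matches
try evDone: (AVOID, evDone) → (IDLE, lamp_flash)
try evStop: (AVOID, evStop) → (CHARGE, spin_cw)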